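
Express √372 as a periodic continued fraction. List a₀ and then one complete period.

[19; 3, 2, 12, 2, 3, 38]

a₀ = ⌊√372⌋ = 19.
With m₀=0, d₀=1 and mₖ₊₁ = dₖaₖ − mₖ, dₖ₊₁ = (n − mₖ₊₁²)/dₖ, aₖ₊₁ = ⌊(a₀+mₖ₊₁)/dₖ₊₁⌋:
  k=1: m=19, d=11, a=3
  k=2: m=14, d=16, a=2
  k=3: m=18, d=3, a=12
  k=4: m=18, d=16, a=2
  k=5: m=14, d=11, a=3
  k=6: m=19, d=1, a=38
d=1 and a=2a₀=38 at k=6, so the next step gives (m, d) = (19, 11) again — its k=1 value — and the period has length 6.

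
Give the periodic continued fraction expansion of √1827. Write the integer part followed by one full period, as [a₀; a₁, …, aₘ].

[42; 1, 2, 1, 8, 1, 2, 1, 84]

a₀ = ⌊√1827⌋ = 42.
With m₀=0, d₀=1 and mₖ₊₁ = dₖaₖ − mₖ, dₖ₊₁ = (n − mₖ₊₁²)/dₖ, aₖ₊₁ = ⌊(a₀+mₖ₊₁)/dₖ₊₁⌋:
  k=1: m=42, d=63, a=1
  k=2: m=21, d=22, a=2
  k=3: m=23, d=59, a=1
  k=4: m=36, d=9, a=8
  k=5: m=36, d=59, a=1
  k=6: m=23, d=22, a=2
  k=7: m=21, d=63, a=1
  k=8: m=42, d=1, a=84
d=1 and a=2a₀=84 at k=8, so the next step gives (m, d) = (42, 63) again — its k=1 value — and the period has length 8.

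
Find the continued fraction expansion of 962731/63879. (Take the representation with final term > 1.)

962731 = 15×63879 + 4546
63879 = 14×4546 + 235
4546 = 19×235 + 81
235 = 2×81 + 73
81 = 1×73 + 8
73 = 9×8 + 1
8 = 8×1 + 0  (stop)
So 962731/63879 = [15; 14, 19, 2, 1, 9, 8].

[15; 14, 19, 2, 1, 9, 8]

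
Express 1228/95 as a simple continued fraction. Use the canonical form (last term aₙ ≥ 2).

[12; 1, 12, 1, 1, 3]

1228 = 12×95 + 88
95 = 1×88 + 7
88 = 12×7 + 4
7 = 1×4 + 3
4 = 1×3 + 1
3 = 3×1 + 0  (stop)
So 1228/95 = [12; 1, 12, 1, 1, 3].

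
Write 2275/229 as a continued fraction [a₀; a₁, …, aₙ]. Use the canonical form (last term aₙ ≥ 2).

[9; 1, 14, 3, 1, 3]

2275 = 9*229 + 214
229 = 1*214 + 15
214 = 14*15 + 4
15 = 3*4 + 3
4 = 1*3 + 1
3 = 3*1 + 0  (stop)
So 2275/229 = [9; 1, 14, 3, 1, 3].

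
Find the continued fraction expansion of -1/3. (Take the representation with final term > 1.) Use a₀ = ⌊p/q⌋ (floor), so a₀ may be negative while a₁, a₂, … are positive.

[-1; 1, 2]

-1 = -1×3 + 2
3 = 1×2 + 1
2 = 2×1 + 0  (stop)
So -1/3 = [-1; 1, 2].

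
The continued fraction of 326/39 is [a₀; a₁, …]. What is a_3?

3

326 = 8·39 + 14   →  a_0 = 8
39 = 2·14 + 11   →  a_1 = 2
14 = 1·11 + 3   →  a_2 = 1
11 = 3·3 + 2   →  a_3 = 3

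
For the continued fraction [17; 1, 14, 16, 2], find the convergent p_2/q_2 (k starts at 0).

269/15

Using pₖ = aₖpₖ₋₁ + pₖ₋₂, qₖ = aₖqₖ₋₁ + qₖ₋₂ (with p₋₁=1, p₋₂=0, q₋₁=0, q₋₂=1):
  k=0: a=17, p=17, q=1
  k=1: a=1, p=18, q=1
  k=2: a=14, p=269, q=15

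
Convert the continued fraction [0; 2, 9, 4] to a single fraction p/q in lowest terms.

Fold from the inside: start with 4/1.
  9 + 1/4 = 37/4
  2 + 4/37 = 78/37
  0 + 37/78 = 37/78

37/78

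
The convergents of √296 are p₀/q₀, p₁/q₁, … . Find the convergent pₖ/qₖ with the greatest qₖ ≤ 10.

86/5

√296 = [17; 4, 1, 7, 1, 4, 34, …] (period length 6).
Convergents:
  p_0/q_0 = 17/1
  p_1/q_1 = 69/4
  p_2/q_2 = 86/5
  p_3/q_3 = 671/39
q_2 = 5 ≤ 10 < 39 = q_3, so the answer is 86/5.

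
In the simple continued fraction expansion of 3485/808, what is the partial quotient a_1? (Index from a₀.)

3485 = 4·808 + 253   →  a_0 = 4
808 = 3·253 + 49   →  a_1 = 3

3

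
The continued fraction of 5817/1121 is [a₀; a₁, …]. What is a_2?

3

5817 = 5·1121 + 212   →  a_0 = 5
1121 = 5·212 + 61   →  a_1 = 5
212 = 3·61 + 29   →  a_2 = 3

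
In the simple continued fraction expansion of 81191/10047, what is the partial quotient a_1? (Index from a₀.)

12

81191 = 8·10047 + 815   →  a_0 = 8
10047 = 12·815 + 267   →  a_1 = 12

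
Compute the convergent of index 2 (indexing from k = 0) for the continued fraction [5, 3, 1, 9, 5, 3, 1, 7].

21/4

Using pₖ = aₖpₖ₋₁ + pₖ₋₂, qₖ = aₖqₖ₋₁ + qₖ₋₂ (with p₋₁=1, p₋₂=0, q₋₁=0, q₋₂=1):
  k=0: a=5, p=5, q=1
  k=1: a=3, p=16, q=3
  k=2: a=1, p=21, q=4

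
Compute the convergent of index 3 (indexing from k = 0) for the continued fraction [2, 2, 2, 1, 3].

17/7

Using pₖ = aₖpₖ₋₁ + pₖ₋₂, qₖ = aₖqₖ₋₁ + qₖ₋₂ (with p₋₁=1, p₋₂=0, q₋₁=0, q₋₂=1):
  k=0: a=2, p=2, q=1
  k=1: a=2, p=5, q=2
  k=2: a=2, p=12, q=5
  k=3: a=1, p=17, q=7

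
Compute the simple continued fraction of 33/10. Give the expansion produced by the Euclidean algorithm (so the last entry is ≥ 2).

33 = 3·10 + 3
10 = 3·3 + 1
3 = 3·1 + 0  (stop)
So 33/10 = [3; 3, 3].

[3; 3, 3]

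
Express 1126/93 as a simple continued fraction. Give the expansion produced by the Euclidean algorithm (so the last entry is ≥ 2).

1126 = 12*93 + 10
93 = 9*10 + 3
10 = 3*3 + 1
3 = 3*1 + 0  (stop)
So 1126/93 = [12; 9, 3, 3].

[12; 9, 3, 3]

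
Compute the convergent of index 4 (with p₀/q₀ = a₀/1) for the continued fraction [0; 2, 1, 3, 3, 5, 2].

13/36

Using pₖ = aₖpₖ₋₁ + pₖ₋₂, qₖ = aₖqₖ₋₁ + qₖ₋₂ (with p₋₁=1, p₋₂=0, q₋₁=0, q₋₂=1):
  k=0: a=0, p=0, q=1
  k=1: a=2, p=1, q=2
  k=2: a=1, p=1, q=3
  k=3: a=3, p=4, q=11
  k=4: a=3, p=13, q=36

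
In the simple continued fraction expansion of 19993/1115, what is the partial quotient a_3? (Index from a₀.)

19993 = 17·1115 + 1038   →  a_0 = 17
1115 = 1·1038 + 77   →  a_1 = 1
1038 = 13·77 + 37   →  a_2 = 13
77 = 2·37 + 3   →  a_3 = 2

2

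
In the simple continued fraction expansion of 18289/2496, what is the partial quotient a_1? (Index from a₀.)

3

18289 = 7·2496 + 817   →  a_0 = 7
2496 = 3·817 + 45   →  a_1 = 3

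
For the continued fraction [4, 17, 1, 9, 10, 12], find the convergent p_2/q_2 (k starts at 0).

Using pₖ = aₖpₖ₋₁ + pₖ₋₂, qₖ = aₖqₖ₋₁ + qₖ₋₂ (with p₋₁=1, p₋₂=0, q₋₁=0, q₋₂=1):
  k=0: a=4, p=4, q=1
  k=1: a=17, p=69, q=17
  k=2: a=1, p=73, q=18

73/18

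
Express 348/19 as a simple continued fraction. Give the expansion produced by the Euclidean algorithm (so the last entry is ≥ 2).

[18; 3, 6]

348 = 18×19 + 6
19 = 3×6 + 1
6 = 6×1 + 0  (stop)
So 348/19 = [18; 3, 6].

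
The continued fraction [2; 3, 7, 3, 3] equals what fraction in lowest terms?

531/229

Fold from the inside: start with 3/1.
  3 + 1/3 = 10/3
  7 + 3/10 = 73/10
  3 + 10/73 = 229/73
  2 + 73/229 = 531/229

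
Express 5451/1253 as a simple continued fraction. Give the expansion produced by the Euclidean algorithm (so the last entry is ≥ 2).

[4; 2, 1, 5, 1, 6, 9]

5451 = 4*1253 + 439
1253 = 2*439 + 375
439 = 1*375 + 64
375 = 5*64 + 55
64 = 1*55 + 9
55 = 6*9 + 1
9 = 9*1 + 0  (stop)
So 5451/1253 = [4; 2, 1, 5, 1, 6, 9].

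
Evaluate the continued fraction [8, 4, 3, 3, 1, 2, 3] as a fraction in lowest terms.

4289/521

Using pₖ = aₖpₖ₋₁ + pₖ₋₂ and qₖ = aₖqₖ₋₁ + qₖ₋₂:
  k=0: a=8, p=8, q=1
  k=1: a=4, p=33, q=4
  k=2: a=3, p=107, q=13
  k=3: a=3, p=354, q=43
  k=4: a=1, p=461, q=56
  k=5: a=2, p=1276, q=155
  k=6: a=3, p=4289, q=521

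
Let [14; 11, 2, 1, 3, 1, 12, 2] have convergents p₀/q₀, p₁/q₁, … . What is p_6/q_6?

28641/2033

Using pₖ = aₖpₖ₋₁ + pₖ₋₂, qₖ = aₖqₖ₋₁ + qₖ₋₂ (with p₋₁=1, p₋₂=0, q₋₁=0, q₋₂=1):
  k=0: a=14, p=14, q=1
  k=1: a=11, p=155, q=11
  k=2: a=2, p=324, q=23
  k=3: a=1, p=479, q=34
  k=4: a=3, p=1761, q=125
  k=5: a=1, p=2240, q=159
  k=6: a=12, p=28641, q=2033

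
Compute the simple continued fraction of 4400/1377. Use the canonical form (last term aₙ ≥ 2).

[3; 5, 8, 2, 2, 6]

4400 = 3*1377 + 269
1377 = 5*269 + 32
269 = 8*32 + 13
32 = 2*13 + 6
13 = 2*6 + 1
6 = 6*1 + 0  (stop)
So 4400/1377 = [3; 5, 8, 2, 2, 6].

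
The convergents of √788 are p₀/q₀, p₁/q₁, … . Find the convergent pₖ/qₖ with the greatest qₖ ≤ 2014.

√788 = [28; 14, 56, …] (period length 2).
Convergents:
  p_0/q_0 = 28/1
  p_1/q_1 = 393/14
  p_2/q_2 = 22036/785
  p_3/q_3 = 308897/11004
q_2 = 785 ≤ 2014 < 11004 = q_3, so the answer is 22036/785.

22036/785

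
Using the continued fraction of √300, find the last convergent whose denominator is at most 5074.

46367/2677

√300 = [17; 3, 8, 3, 34, …] (period length 4).
Convergents:
  p_0/q_0 = 17/1
  p_1/q_1 = 52/3
  p_2/q_2 = 433/25
  p_3/q_3 = 1351/78
  p_4/q_4 = 46367/2677
  p_5/q_5 = 140452/8109
q_4 = 2677 ≤ 5074 < 8109 = q_5, so the answer is 46367/2677.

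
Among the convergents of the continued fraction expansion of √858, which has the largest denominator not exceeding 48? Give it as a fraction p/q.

√858 = [29; 3, 2, 3, 58, …] (period length 4).
Convergents:
  p_0/q_0 = 29/1
  p_1/q_1 = 88/3
  p_2/q_2 = 205/7
  p_3/q_3 = 703/24
  p_4/q_4 = 40979/1399
q_3 = 24 ≤ 48 < 1399 = q_4, so the answer is 703/24.

703/24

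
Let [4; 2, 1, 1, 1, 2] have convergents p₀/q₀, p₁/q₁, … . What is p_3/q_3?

Using pₖ = aₖpₖ₋₁ + pₖ₋₂, qₖ = aₖqₖ₋₁ + qₖ₋₂ (with p₋₁=1, p₋₂=0, q₋₁=0, q₋₂=1):
  k=0: a=4, p=4, q=1
  k=1: a=2, p=9, q=2
  k=2: a=1, p=13, q=3
  k=3: a=1, p=22, q=5

22/5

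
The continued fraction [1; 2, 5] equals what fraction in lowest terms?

16/11

Fold from the inside: start with 5/1.
  2 + 1/5 = 11/5
  1 + 5/11 = 16/11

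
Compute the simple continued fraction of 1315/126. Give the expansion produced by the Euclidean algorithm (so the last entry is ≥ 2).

[10; 2, 3, 2, 3, 2]

1315 = 10*126 + 55
126 = 2*55 + 16
55 = 3*16 + 7
16 = 2*7 + 2
7 = 3*2 + 1
2 = 2*1 + 0  (stop)
So 1315/126 = [10; 2, 3, 2, 3, 2].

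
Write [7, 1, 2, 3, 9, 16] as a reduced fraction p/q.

Using pₖ = aₖpₖ₋₁ + pₖ₋₂ and qₖ = aₖqₖ₋₁ + qₖ₋₂:
  k=0: a=7, p=7, q=1
  k=1: a=1, p=8, q=1
  k=2: a=2, p=23, q=3
  k=3: a=3, p=77, q=10
  k=4: a=9, p=716, q=93
  k=5: a=16, p=11533, q=1498

11533/1498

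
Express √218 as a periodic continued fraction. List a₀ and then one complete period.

a₀ = ⌊√218⌋ = 14.

[14; 1, 3, 3, 1, 28]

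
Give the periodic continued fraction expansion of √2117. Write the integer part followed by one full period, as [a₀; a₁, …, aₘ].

[46; 92]

a₀ = ⌊√2117⌋ = 46.
With m₀=0, d₀=1 and mₖ₊₁ = dₖaₖ − mₖ, dₖ₊₁ = (n − mₖ₊₁²)/dₖ, aₖ₊₁ = ⌊(a₀+mₖ₊₁)/dₖ₊₁⌋:
  k=1: m=46, d=1, a=92
d=1 and a=2a₀=92 at k=1, so the next step gives (m, d) = (46, 1) again — its k=1 value — and the period has length 1.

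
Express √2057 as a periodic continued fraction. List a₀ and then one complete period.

a₀ = ⌊√2057⌋ = 45.
With m₀=0, d₀=1 and mₖ₊₁ = dₖaₖ − mₖ, dₖ₊₁ = (n − mₖ₊₁²)/dₖ, aₖ₊₁ = ⌊(a₀+mₖ₊₁)/dₖ₊₁⌋:
  k=1: m=45, d=32, a=2
  k=2: m=19, d=53, a=1
  k=3: m=34, d=17, a=4
  k=4: m=34, d=53, a=1
  k=5: m=19, d=32, a=2
  k=6: m=45, d=1, a=90
d=1 and a=2a₀=90 at k=6, so the next step gives (m, d) = (45, 32) again — its k=1 value — and the period has length 6.

[45; 2, 1, 4, 1, 2, 90]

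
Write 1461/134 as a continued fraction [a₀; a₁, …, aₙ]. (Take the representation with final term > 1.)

1461 = 10*134 + 121
134 = 1*121 + 13
121 = 9*13 + 4
13 = 3*4 + 1
4 = 4*1 + 0  (stop)
So 1461/134 = [10; 1, 9, 3, 4].

[10; 1, 9, 3, 4]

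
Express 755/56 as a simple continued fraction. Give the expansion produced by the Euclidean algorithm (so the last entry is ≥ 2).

755 = 13×56 + 27
56 = 2×27 + 2
27 = 13×2 + 1
2 = 2×1 + 0  (stop)
So 755/56 = [13; 2, 13, 2].

[13; 2, 13, 2]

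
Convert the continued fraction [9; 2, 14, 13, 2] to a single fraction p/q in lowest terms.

Fold from the inside: start with 2/1.
  13 + 1/2 = 27/2
  14 + 2/27 = 380/27
  2 + 27/380 = 787/380
  9 + 380/787 = 7463/787

7463/787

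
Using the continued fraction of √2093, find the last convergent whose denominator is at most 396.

√2093 = [45; 1, 2, 1, 90, …] (period length 4).
Convergents:
  p_0/q_0 = 45/1
  p_1/q_1 = 46/1
  p_2/q_2 = 137/3
  p_3/q_3 = 183/4
  p_4/q_4 = 16607/363
  p_5/q_5 = 16790/367
  p_6/q_6 = 50187/1097
q_5 = 367 ≤ 396 < 1097 = q_6, so the answer is 16790/367.

16790/367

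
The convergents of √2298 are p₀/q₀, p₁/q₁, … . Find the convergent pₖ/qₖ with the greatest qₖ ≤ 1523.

72817/1519

√2298 = [47; 1, 14, 1, 94, …] (period length 4).
Convergents:
  p_0/q_0 = 47/1
  p_1/q_1 = 48/1
  p_2/q_2 = 719/15
  p_3/q_3 = 767/16
  p_4/q_4 = 72817/1519
  p_5/q_5 = 73584/1535
q_4 = 1519 ≤ 1523 < 1535 = q_5, so the answer is 72817/1519.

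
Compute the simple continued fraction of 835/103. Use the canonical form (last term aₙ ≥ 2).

[8; 9, 2, 1, 3]

835 = 8×103 + 11
103 = 9×11 + 4
11 = 2×4 + 3
4 = 1×3 + 1
3 = 3×1 + 0  (stop)
So 835/103 = [8; 9, 2, 1, 3].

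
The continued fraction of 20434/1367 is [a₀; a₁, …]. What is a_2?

18

20434 = 14·1367 + 1296   →  a_0 = 14
1367 = 1·1296 + 71   →  a_1 = 1
1296 = 18·71 + 18   →  a_2 = 18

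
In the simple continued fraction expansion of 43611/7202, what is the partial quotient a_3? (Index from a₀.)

1

43611 = 6·7202 + 399   →  a_0 = 6
7202 = 18·399 + 20   →  a_1 = 18
399 = 19·20 + 19   →  a_2 = 19
20 = 1·19 + 1   →  a_3 = 1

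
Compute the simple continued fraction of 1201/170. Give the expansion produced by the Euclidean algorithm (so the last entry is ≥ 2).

1201 = 7·170 + 11
170 = 15·11 + 5
11 = 2·5 + 1
5 = 5·1 + 0  (stop)
So 1201/170 = [7; 15, 2, 5].

[7; 15, 2, 5]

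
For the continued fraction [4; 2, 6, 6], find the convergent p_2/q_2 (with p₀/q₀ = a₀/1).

Using pₖ = aₖpₖ₋₁ + pₖ₋₂, qₖ = aₖqₖ₋₁ + qₖ₋₂ (with p₋₁=1, p₋₂=0, q₋₁=0, q₋₂=1):
  k=0: a=4, p=4, q=1
  k=1: a=2, p=9, q=2
  k=2: a=6, p=58, q=13

58/13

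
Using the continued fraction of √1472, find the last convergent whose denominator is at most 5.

√1472 = [38; 2, 1, 2, 1, 2, 76, …] (period length 6).
Convergents:
  p_0/q_0 = 38/1
  p_1/q_1 = 77/2
  p_2/q_2 = 115/3
  p_3/q_3 = 307/8
q_2 = 3 ≤ 5 < 8 = q_3, so the answer is 115/3.

115/3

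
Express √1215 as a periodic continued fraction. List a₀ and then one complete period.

a₀ = ⌊√1215⌋ = 34.

[34; 1, 5, 1, 68]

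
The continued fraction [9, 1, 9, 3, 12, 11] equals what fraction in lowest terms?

Using pₖ = aₖpₖ₋₁ + pₖ₋₂ and qₖ = aₖqₖ₋₁ + qₖ₋₂:
  k=0: a=9, p=9, q=1
  k=1: a=1, p=10, q=1
  k=2: a=9, p=99, q=10
  k=3: a=3, p=307, q=31
  k=4: a=12, p=3783, q=382
  k=5: a=11, p=41920, q=4233

41920/4233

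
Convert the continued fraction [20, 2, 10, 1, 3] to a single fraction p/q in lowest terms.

1843/90

Using pₖ = aₖpₖ₋₁ + pₖ₋₂ and qₖ = aₖqₖ₋₁ + qₖ₋₂:
  k=0: a=20, p=20, q=1
  k=1: a=2, p=41, q=2
  k=2: a=10, p=430, q=21
  k=3: a=1, p=471, q=23
  k=4: a=3, p=1843, q=90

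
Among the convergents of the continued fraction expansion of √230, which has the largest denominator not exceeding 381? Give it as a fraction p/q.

2745/181

√230 = [15; 6, 30, …] (period length 2).
Convergents:
  p_0/q_0 = 15/1
  p_1/q_1 = 91/6
  p_2/q_2 = 2745/181
  p_3/q_3 = 16561/1092
q_2 = 181 ≤ 381 < 1092 = q_3, so the answer is 2745/181.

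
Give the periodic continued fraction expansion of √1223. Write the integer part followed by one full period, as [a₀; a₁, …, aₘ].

[34; 1, 33, 1, 68]

a₀ = ⌊√1223⌋ = 34.
With m₀=0, d₀=1 and mₖ₊₁ = dₖaₖ − mₖ, dₖ₊₁ = (n − mₖ₊₁²)/dₖ, aₖ₊₁ = ⌊(a₀+mₖ₊₁)/dₖ₊₁⌋:
  k=1: m=34, d=67, a=1
  k=2: m=33, d=2, a=33
  k=3: m=33, d=67, a=1
  k=4: m=34, d=1, a=68
d=1 and a=2a₀=68 at k=4, so the next step gives (m, d) = (34, 67) again — its k=1 value — and the period has length 4.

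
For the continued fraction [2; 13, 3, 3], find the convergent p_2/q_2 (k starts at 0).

Using pₖ = aₖpₖ₋₁ + pₖ₋₂, qₖ = aₖqₖ₋₁ + qₖ₋₂ (with p₋₁=1, p₋₂=0, q₋₁=0, q₋₂=1):
  k=0: a=2, p=2, q=1
  k=1: a=13, p=27, q=13
  k=2: a=3, p=83, q=40

83/40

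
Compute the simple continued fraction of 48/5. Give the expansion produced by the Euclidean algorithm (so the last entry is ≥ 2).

[9; 1, 1, 2]

48 = 9×5 + 3
5 = 1×3 + 2
3 = 1×2 + 1
2 = 2×1 + 0  (stop)
So 48/5 = [9; 1, 1, 2].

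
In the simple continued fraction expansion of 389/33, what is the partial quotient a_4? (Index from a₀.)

2

389 = 11·33 + 26   →  a_0 = 11
33 = 1·26 + 7   →  a_1 = 1
26 = 3·7 + 5   →  a_2 = 3
7 = 1·5 + 2   →  a_3 = 1
5 = 2·2 + 1   →  a_4 = 2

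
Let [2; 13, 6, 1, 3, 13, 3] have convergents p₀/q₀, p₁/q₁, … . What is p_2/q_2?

164/79

Using pₖ = aₖpₖ₋₁ + pₖ₋₂, qₖ = aₖqₖ₋₁ + qₖ₋₂ (with p₋₁=1, p₋₂=0, q₋₁=0, q₋₂=1):
  k=0: a=2, p=2, q=1
  k=1: a=13, p=27, q=13
  k=2: a=6, p=164, q=79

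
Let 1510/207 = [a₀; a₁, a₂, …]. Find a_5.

1510 = 7·207 + 61   →  a_0 = 7
207 = 3·61 + 24   →  a_1 = 3
61 = 2·24 + 13   →  a_2 = 2
24 = 1·13 + 11   →  a_3 = 1
13 = 1·11 + 2   →  a_4 = 1
11 = 5·2 + 1   →  a_5 = 5

5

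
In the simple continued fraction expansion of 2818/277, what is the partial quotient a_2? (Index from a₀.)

2818 = 10·277 + 48   →  a_0 = 10
277 = 5·48 + 37   →  a_1 = 5
48 = 1·37 + 11   →  a_2 = 1

1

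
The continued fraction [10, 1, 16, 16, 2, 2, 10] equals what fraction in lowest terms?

Using pₖ = aₖpₖ₋₁ + pₖ₋₂ and qₖ = aₖqₖ₋₁ + qₖ₋₂:
  k=0: a=10, p=10, q=1
  k=1: a=1, p=11, q=1
  k=2: a=16, p=186, q=17
  k=3: a=16, p=2987, q=273
  k=4: a=2, p=6160, q=563
  k=5: a=2, p=15307, q=1399
  k=6: a=10, p=159230, q=14553

159230/14553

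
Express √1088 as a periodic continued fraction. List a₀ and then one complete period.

[32; 1, 64]

a₀ = ⌊√1088⌋ = 32.
With m₀=0, d₀=1 and mₖ₊₁ = dₖaₖ − mₖ, dₖ₊₁ = (n − mₖ₊₁²)/dₖ, aₖ₊₁ = ⌊(a₀+mₖ₊₁)/dₖ₊₁⌋:
  k=1: m=32, d=64, a=1
  k=2: m=32, d=1, a=64
d=1 and a=2a₀=64 at k=2, so the next step gives (m, d) = (32, 64) again — its k=1 value — and the period has length 2.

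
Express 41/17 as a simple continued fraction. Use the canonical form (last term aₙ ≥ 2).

41 = 2*17 + 7
17 = 2*7 + 3
7 = 2*3 + 1
3 = 3*1 + 0  (stop)
So 41/17 = [2; 2, 2, 3].

[2; 2, 2, 3]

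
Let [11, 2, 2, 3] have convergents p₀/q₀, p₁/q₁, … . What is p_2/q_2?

57/5

Using pₖ = aₖpₖ₋₁ + pₖ₋₂, qₖ = aₖqₖ₋₁ + qₖ₋₂ (with p₋₁=1, p₋₂=0, q₋₁=0, q₋₂=1):
  k=0: a=11, p=11, q=1
  k=1: a=2, p=23, q=2
  k=2: a=2, p=57, q=5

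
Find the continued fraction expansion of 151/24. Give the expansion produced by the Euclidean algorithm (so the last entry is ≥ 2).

151 = 6·24 + 7
24 = 3·7 + 3
7 = 2·3 + 1
3 = 3·1 + 0  (stop)
So 151/24 = [6; 3, 2, 3].

[6; 3, 2, 3]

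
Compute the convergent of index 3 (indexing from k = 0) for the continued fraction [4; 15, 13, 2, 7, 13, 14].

1655/407

Using pₖ = aₖpₖ₋₁ + pₖ₋₂, qₖ = aₖqₖ₋₁ + qₖ₋₂ (with p₋₁=1, p₋₂=0, q₋₁=0, q₋₂=1):
  k=0: a=4, p=4, q=1
  k=1: a=15, p=61, q=15
  k=2: a=13, p=797, q=196
  k=3: a=2, p=1655, q=407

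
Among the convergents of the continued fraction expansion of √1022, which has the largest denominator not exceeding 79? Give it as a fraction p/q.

1023/32

√1022 = [31; 1, 30, 1, 62, …] (period length 4).
Convergents:
  p_0/q_0 = 31/1
  p_1/q_1 = 32/1
  p_2/q_2 = 991/31
  p_3/q_3 = 1023/32
  p_4/q_4 = 64417/2015
q_3 = 32 ≤ 79 < 2015 = q_4, so the answer is 1023/32.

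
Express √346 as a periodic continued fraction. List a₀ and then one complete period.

a₀ = ⌊√346⌋ = 18.
With m₀=0, d₀=1 and mₖ₊₁ = dₖaₖ − mₖ, dₖ₊₁ = (n − mₖ₊₁²)/dₖ, aₖ₊₁ = ⌊(a₀+mₖ₊₁)/dₖ₊₁⌋:
  k=1: m=18, d=22, a=1
  k=2: m=4, d=15, a=1
  k=3: m=11, d=15, a=1
  k=4: m=4, d=22, a=1
  k=5: m=18, d=1, a=36
d=1 and a=2a₀=36 at k=5, so the next step gives (m, d) = (18, 22) again — its k=1 value — and the period has length 5.

[18; 1, 1, 1, 1, 36]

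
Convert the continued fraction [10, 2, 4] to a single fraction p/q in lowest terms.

Using pₖ = aₖpₖ₋₁ + pₖ₋₂ and qₖ = aₖqₖ₋₁ + qₖ₋₂:
  k=0: a=10, p=10, q=1
  k=1: a=2, p=21, q=2
  k=2: a=4, p=94, q=9

94/9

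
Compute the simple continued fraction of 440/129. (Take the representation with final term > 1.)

440 = 3×129 + 53
129 = 2×53 + 23
53 = 2×23 + 7
23 = 3×7 + 2
7 = 3×2 + 1
2 = 2×1 + 0  (stop)
So 440/129 = [3; 2, 2, 3, 3, 2].

[3; 2, 2, 3, 3, 2]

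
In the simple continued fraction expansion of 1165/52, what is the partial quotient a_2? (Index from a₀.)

1165 = 22·52 + 21   →  a_0 = 22
52 = 2·21 + 10   →  a_1 = 2
21 = 2·10 + 1   →  a_2 = 2

2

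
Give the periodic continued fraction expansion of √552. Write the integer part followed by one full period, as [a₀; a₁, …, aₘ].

[23; 2, 46]

a₀ = ⌊√552⌋ = 23.
With m₀=0, d₀=1 and mₖ₊₁ = dₖaₖ − mₖ, dₖ₊₁ = (n − mₖ₊₁²)/dₖ, aₖ₊₁ = ⌊(a₀+mₖ₊₁)/dₖ₊₁⌋:
  k=1: m=23, d=23, a=2
  k=2: m=23, d=1, a=46
d=1 and a=2a₀=46 at k=2, so the next step gives (m, d) = (23, 23) again — its k=1 value — and the period has length 2.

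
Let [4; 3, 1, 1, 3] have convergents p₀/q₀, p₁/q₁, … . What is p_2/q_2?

Using pₖ = aₖpₖ₋₁ + pₖ₋₂, qₖ = aₖqₖ₋₁ + qₖ₋₂ (with p₋₁=1, p₋₂=0, q₋₁=0, q₋₂=1):
  k=0: a=4, p=4, q=1
  k=1: a=3, p=13, q=3
  k=2: a=1, p=17, q=4

17/4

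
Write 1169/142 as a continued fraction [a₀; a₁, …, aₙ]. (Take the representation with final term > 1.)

1169 = 8×142 + 33
142 = 4×33 + 10
33 = 3×10 + 3
10 = 3×3 + 1
3 = 3×1 + 0  (stop)
So 1169/142 = [8; 4, 3, 3, 3].

[8; 4, 3, 3, 3]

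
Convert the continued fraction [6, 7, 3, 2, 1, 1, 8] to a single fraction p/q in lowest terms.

6536/1065

Using pₖ = aₖpₖ₋₁ + pₖ₋₂ and qₖ = aₖqₖ₋₁ + qₖ₋₂:
  k=0: a=6, p=6, q=1
  k=1: a=7, p=43, q=7
  k=2: a=3, p=135, q=22
  k=3: a=2, p=313, q=51
  k=4: a=1, p=448, q=73
  k=5: a=1, p=761, q=124
  k=6: a=8, p=6536, q=1065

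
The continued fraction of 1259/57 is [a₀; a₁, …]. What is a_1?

1259 = 22·57 + 5   →  a_0 = 22
57 = 11·5 + 2   →  a_1 = 11

11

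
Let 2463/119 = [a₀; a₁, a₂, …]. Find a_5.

1

2463 = 20·119 + 83   →  a_0 = 20
119 = 1·83 + 36   →  a_1 = 1
83 = 2·36 + 11   →  a_2 = 2
36 = 3·11 + 3   →  a_3 = 3
11 = 3·3 + 2   →  a_4 = 3
3 = 1·2 + 1   →  a_5 = 1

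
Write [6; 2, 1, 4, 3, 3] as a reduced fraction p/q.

947/149

Using pₖ = aₖpₖ₋₁ + pₖ₋₂ and qₖ = aₖqₖ₋₁ + qₖ₋₂:
  k=0: a=6, p=6, q=1
  k=1: a=2, p=13, q=2
  k=2: a=1, p=19, q=3
  k=3: a=4, p=89, q=14
  k=4: a=3, p=286, q=45
  k=5: a=3, p=947, q=149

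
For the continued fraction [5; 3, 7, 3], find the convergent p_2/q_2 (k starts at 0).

117/22

Using pₖ = aₖpₖ₋₁ + pₖ₋₂, qₖ = aₖqₖ₋₁ + qₖ₋₂ (with p₋₁=1, p₋₂=0, q₋₁=0, q₋₂=1):
  k=0: a=5, p=5, q=1
  k=1: a=3, p=16, q=3
  k=2: a=7, p=117, q=22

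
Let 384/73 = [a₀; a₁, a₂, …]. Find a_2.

384 = 5·73 + 19   →  a_0 = 5
73 = 3·19 + 16   →  a_1 = 3
19 = 1·16 + 3   →  a_2 = 1

1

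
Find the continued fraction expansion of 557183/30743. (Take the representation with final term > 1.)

[18; 8, 14, 18, 15]

557183 = 18·30743 + 3809
30743 = 8·3809 + 271
3809 = 14·271 + 15
271 = 18·15 + 1
15 = 15·1 + 0  (stop)
So 557183/30743 = [18; 8, 14, 18, 15].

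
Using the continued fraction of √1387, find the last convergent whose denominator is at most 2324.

√1387 = [37; 4, 8, 37, 8, 4, 74, …] (period length 6).
Convergents:
  p_0/q_0 = 37/1
  p_1/q_1 = 149/4
  p_2/q_2 = 1229/33
  p_3/q_3 = 45622/1225
  p_4/q_4 = 366205/9833
q_3 = 1225 ≤ 2324 < 9833 = q_4, so the answer is 45622/1225.

45622/1225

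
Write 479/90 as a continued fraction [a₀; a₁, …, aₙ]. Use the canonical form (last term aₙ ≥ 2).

[5; 3, 9, 1, 2]

479 = 5·90 + 29
90 = 3·29 + 3
29 = 9·3 + 2
3 = 1·2 + 1
2 = 2·1 + 0  (stop)
So 479/90 = [5; 3, 9, 1, 2].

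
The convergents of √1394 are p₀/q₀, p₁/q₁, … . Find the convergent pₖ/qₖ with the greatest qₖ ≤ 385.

√1394 = [37; 2, 1, 36, 1, 2, 74, …] (period length 6).
Convergents:
  p_0/q_0 = 37/1
  p_1/q_1 = 75/2
  p_2/q_2 = 112/3
  p_3/q_3 = 4107/110
  p_4/q_4 = 4219/113
  p_5/q_5 = 12545/336
  p_6/q_6 = 932549/24977
q_5 = 336 ≤ 385 < 24977 = q_6, so the answer is 12545/336.

12545/336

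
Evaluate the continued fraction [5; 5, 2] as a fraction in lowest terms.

Using pₖ = aₖpₖ₋₁ + pₖ₋₂ and qₖ = aₖqₖ₋₁ + qₖ₋₂:
  k=0: a=5, p=5, q=1
  k=1: a=5, p=26, q=5
  k=2: a=2, p=57, q=11

57/11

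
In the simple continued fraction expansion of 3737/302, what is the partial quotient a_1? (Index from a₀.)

2

3737 = 12·302 + 113   →  a_0 = 12
302 = 2·113 + 76   →  a_1 = 2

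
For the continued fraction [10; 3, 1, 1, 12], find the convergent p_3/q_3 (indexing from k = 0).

Using pₖ = aₖpₖ₋₁ + pₖ₋₂, qₖ = aₖqₖ₋₁ + qₖ₋₂ (with p₋₁=1, p₋₂=0, q₋₁=0, q₋₂=1):
  k=0: a=10, p=10, q=1
  k=1: a=3, p=31, q=3
  k=2: a=1, p=41, q=4
  k=3: a=1, p=72, q=7

72/7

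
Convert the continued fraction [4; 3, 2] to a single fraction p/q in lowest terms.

30/7

Fold from the inside: start with 2/1.
  3 + 1/2 = 7/2
  4 + 2/7 = 30/7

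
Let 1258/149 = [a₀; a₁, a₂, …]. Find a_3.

1

1258 = 8·149 + 66   →  a_0 = 8
149 = 2·66 + 17   →  a_1 = 2
66 = 3·17 + 15   →  a_2 = 3
17 = 1·15 + 2   →  a_3 = 1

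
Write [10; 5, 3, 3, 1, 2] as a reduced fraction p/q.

1946/191

Fold from the inside: start with 2/1.
  1 + 1/2 = 3/2
  3 + 2/3 = 11/3
  3 + 3/11 = 36/11
  5 + 11/36 = 191/36
  10 + 36/191 = 1946/191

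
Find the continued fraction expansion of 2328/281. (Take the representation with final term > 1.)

[8; 3, 1, 1, 19, 2]

2328 = 8*281 + 80
281 = 3*80 + 41
80 = 1*41 + 39
41 = 1*39 + 2
39 = 19*2 + 1
2 = 2*1 + 0  (stop)
So 2328/281 = [8; 3, 1, 1, 19, 2].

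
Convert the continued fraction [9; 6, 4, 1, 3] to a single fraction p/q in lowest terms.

1081/118

Fold from the inside: start with 3/1.
  1 + 1/3 = 4/3
  4 + 3/4 = 19/4
  6 + 4/19 = 118/19
  9 + 19/118 = 1081/118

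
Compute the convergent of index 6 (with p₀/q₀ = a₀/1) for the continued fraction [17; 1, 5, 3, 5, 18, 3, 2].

Using pₖ = aₖpₖ₋₁ + pₖ₋₂, qₖ = aₖqₖ₋₁ + qₖ₋₂ (with p₋₁=1, p₋₂=0, q₋₁=0, q₋₂=1):
  k=0: a=17, p=17, q=1
  k=1: a=1, p=18, q=1
  k=2: a=5, p=107, q=6
  k=3: a=3, p=339, q=19
  k=4: a=5, p=1802, q=101
  k=5: a=18, p=32775, q=1837
  k=6: a=3, p=100127, q=5612

100127/5612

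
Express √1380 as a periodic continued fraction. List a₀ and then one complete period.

[37; 6, 1, 2, 1, 6, 74]

a₀ = ⌊√1380⌋ = 37.
With m₀=0, d₀=1 and mₖ₊₁ = dₖaₖ − mₖ, dₖ₊₁ = (n − mₖ₊₁²)/dₖ, aₖ₊₁ = ⌊(a₀+mₖ₊₁)/dₖ₊₁⌋:
  k=1: m=37, d=11, a=6
  k=2: m=29, d=49, a=1
  k=3: m=20, d=20, a=2
  k=4: m=20, d=49, a=1
  k=5: m=29, d=11, a=6
  k=6: m=37, d=1, a=74
d=1 and a=2a₀=74 at k=6, so the next step gives (m, d) = (37, 11) again — its k=1 value — and the period has length 6.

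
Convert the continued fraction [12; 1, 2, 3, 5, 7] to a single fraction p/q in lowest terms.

4838/381

Using pₖ = aₖpₖ₋₁ + pₖ₋₂ and qₖ = aₖqₖ₋₁ + qₖ₋₂:
  k=0: a=12, p=12, q=1
  k=1: a=1, p=13, q=1
  k=2: a=2, p=38, q=3
  k=3: a=3, p=127, q=10
  k=4: a=5, p=673, q=53
  k=5: a=7, p=4838, q=381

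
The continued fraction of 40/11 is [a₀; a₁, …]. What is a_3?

40 = 3·11 + 7   →  a_0 = 3
11 = 1·7 + 4   →  a_1 = 1
7 = 1·4 + 3   →  a_2 = 1
4 = 1·3 + 1   →  a_3 = 1

1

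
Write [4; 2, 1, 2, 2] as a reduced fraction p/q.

Using pₖ = aₖpₖ₋₁ + pₖ₋₂ and qₖ = aₖqₖ₋₁ + qₖ₋₂:
  k=0: a=4, p=4, q=1
  k=1: a=2, p=9, q=2
  k=2: a=1, p=13, q=3
  k=3: a=2, p=35, q=8
  k=4: a=2, p=83, q=19

83/19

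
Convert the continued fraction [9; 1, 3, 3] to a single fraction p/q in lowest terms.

Fold from the inside: start with 3/1.
  3 + 1/3 = 10/3
  1 + 3/10 = 13/10
  9 + 10/13 = 127/13

127/13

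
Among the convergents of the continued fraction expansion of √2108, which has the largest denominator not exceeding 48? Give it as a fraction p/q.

1056/23

√2108 = [45; 1, 10, 2, 22, 2, 10, 1, 90, …] (period length 8).
Convergents:
  p_0/q_0 = 45/1
  p_1/q_1 = 46/1
  p_2/q_2 = 505/11
  p_3/q_3 = 1056/23
  p_4/q_4 = 23737/517
q_3 = 23 ≤ 48 < 517 = q_4, so the answer is 1056/23.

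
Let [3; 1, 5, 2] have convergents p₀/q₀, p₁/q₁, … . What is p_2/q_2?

23/6

Using pₖ = aₖpₖ₋₁ + pₖ₋₂, qₖ = aₖqₖ₋₁ + qₖ₋₂ (with p₋₁=1, p₋₂=0, q₋₁=0, q₋₂=1):
  k=0: a=3, p=3, q=1
  k=1: a=1, p=4, q=1
  k=2: a=5, p=23, q=6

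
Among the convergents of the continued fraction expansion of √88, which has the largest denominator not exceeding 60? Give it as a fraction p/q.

197/21

√88 = [9; 2, 1, 1, 1, 2, 18, …] (period length 6).
Convergents:
  p_0/q_0 = 9/1
  p_1/q_1 = 19/2
  p_2/q_2 = 28/3
  p_3/q_3 = 47/5
  p_4/q_4 = 75/8
  p_5/q_5 = 197/21
  p_6/q_6 = 3621/386
q_5 = 21 ≤ 60 < 386 = q_6, so the answer is 197/21.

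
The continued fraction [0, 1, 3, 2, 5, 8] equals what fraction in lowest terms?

311/401

Using pₖ = aₖpₖ₋₁ + pₖ₋₂ and qₖ = aₖqₖ₋₁ + qₖ₋₂:
  k=0: a=0, p=0, q=1
  k=1: a=1, p=1, q=1
  k=2: a=3, p=3, q=4
  k=3: a=2, p=7, q=9
  k=4: a=5, p=38, q=49
  k=5: a=8, p=311, q=401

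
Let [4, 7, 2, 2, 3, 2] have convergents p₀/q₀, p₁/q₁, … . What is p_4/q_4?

Using pₖ = aₖpₖ₋₁ + pₖ₋₂, qₖ = aₖqₖ₋₁ + qₖ₋₂ (with p₋₁=1, p₋₂=0, q₋₁=0, q₋₂=1):
  k=0: a=4, p=4, q=1
  k=1: a=7, p=29, q=7
  k=2: a=2, p=62, q=15
  k=3: a=2, p=153, q=37
  k=4: a=3, p=521, q=126

521/126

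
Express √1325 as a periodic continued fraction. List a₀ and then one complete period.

a₀ = ⌊√1325⌋ = 36.

[36; 2, 2, 72]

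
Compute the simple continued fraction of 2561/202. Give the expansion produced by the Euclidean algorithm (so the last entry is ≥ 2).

[12; 1, 2, 9, 3, 2]

2561 = 12·202 + 137
202 = 1·137 + 65
137 = 2·65 + 7
65 = 9·7 + 2
7 = 3·2 + 1
2 = 2·1 + 0  (stop)
So 2561/202 = [12; 1, 2, 9, 3, 2].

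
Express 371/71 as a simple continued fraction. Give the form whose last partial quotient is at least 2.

371 = 5·71 + 16
71 = 4·16 + 7
16 = 2·7 + 2
7 = 3·2 + 1
2 = 2·1 + 0  (stop)
So 371/71 = [5; 4, 2, 3, 2].

[5; 4, 2, 3, 2]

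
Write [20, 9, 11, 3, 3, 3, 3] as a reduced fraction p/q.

Fold from the inside: start with 3/1.
  3 + 1/3 = 10/3
  3 + 3/10 = 33/10
  3 + 10/33 = 109/33
  11 + 33/109 = 1232/109
  9 + 109/1232 = 11197/1232
  20 + 1232/11197 = 225172/11197

225172/11197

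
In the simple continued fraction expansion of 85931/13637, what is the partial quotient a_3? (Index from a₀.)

85931 = 6·13637 + 4109   →  a_0 = 6
13637 = 3·4109 + 1310   →  a_1 = 3
4109 = 3·1310 + 179   →  a_2 = 3
1310 = 7·179 + 57   →  a_3 = 7

7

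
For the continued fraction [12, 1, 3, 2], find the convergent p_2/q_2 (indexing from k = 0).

51/4

Using pₖ = aₖpₖ₋₁ + pₖ₋₂, qₖ = aₖqₖ₋₁ + qₖ₋₂ (with p₋₁=1, p₋₂=0, q₋₁=0, q₋₂=1):
  k=0: a=12, p=12, q=1
  k=1: a=1, p=13, q=1
  k=2: a=3, p=51, q=4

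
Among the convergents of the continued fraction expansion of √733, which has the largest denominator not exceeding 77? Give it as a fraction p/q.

√733 = [27; 13, 1, 1, 13, 54, …] (period length 5).
Convergents:
  p_0/q_0 = 27/1
  p_1/q_1 = 352/13
  p_2/q_2 = 379/14
  p_3/q_3 = 731/27
  p_4/q_4 = 9882/365
q_3 = 27 ≤ 77 < 365 = q_4, so the answer is 731/27.

731/27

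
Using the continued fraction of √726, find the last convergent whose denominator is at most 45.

485/18

√726 = [26; 1, 16, 1, 52, …] (period length 4).
Convergents:
  p_0/q_0 = 26/1
  p_1/q_1 = 27/1
  p_2/q_2 = 458/17
  p_3/q_3 = 485/18
  p_4/q_4 = 25678/953
q_3 = 18 ≤ 45 < 953 = q_4, so the answer is 485/18.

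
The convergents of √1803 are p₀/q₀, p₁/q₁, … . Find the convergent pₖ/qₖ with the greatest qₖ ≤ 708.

15541/366

√1803 = [42; 2, 6, 28, 6, 2, 84, …] (period length 6).
Convergents:
  p_0/q_0 = 42/1
  p_1/q_1 = 85/2
  p_2/q_2 = 552/13
  p_3/q_3 = 15541/366
  p_4/q_4 = 93798/2209
q_3 = 366 ≤ 708 < 2209 = q_4, so the answer is 15541/366.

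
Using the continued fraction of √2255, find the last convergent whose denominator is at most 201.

√2255 = [47; 2, 18, 2, 94, …] (period length 4).
Convergents:
  p_0/q_0 = 47/1
  p_1/q_1 = 95/2
  p_2/q_2 = 1757/37
  p_3/q_3 = 3609/76
  p_4/q_4 = 341003/7181
q_3 = 76 ≤ 201 < 7181 = q_4, so the answer is 3609/76.

3609/76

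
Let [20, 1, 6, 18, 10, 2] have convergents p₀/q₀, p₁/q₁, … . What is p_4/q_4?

Using pₖ = aₖpₖ₋₁ + pₖ₋₂, qₖ = aₖqₖ₋₁ + qₖ₋₂ (with p₋₁=1, p₋₂=0, q₋₁=0, q₋₂=1):
  k=0: a=20, p=20, q=1
  k=1: a=1, p=21, q=1
  k=2: a=6, p=146, q=7
  k=3: a=18, p=2649, q=127
  k=4: a=10, p=26636, q=1277

26636/1277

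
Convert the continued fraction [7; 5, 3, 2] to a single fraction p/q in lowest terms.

Using pₖ = aₖpₖ₋₁ + pₖ₋₂ and qₖ = aₖqₖ₋₁ + qₖ₋₂:
  k=0: a=7, p=7, q=1
  k=1: a=5, p=36, q=5
  k=2: a=3, p=115, q=16
  k=3: a=2, p=266, q=37

266/37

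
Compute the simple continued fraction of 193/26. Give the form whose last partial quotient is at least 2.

193 = 7·26 + 11
26 = 2·11 + 4
11 = 2·4 + 3
4 = 1·3 + 1
3 = 3·1 + 0  (stop)
So 193/26 = [7; 2, 2, 1, 3].

[7; 2, 2, 1, 3]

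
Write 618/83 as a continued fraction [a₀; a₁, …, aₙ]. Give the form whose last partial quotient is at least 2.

618 = 7×83 + 37
83 = 2×37 + 9
37 = 4×9 + 1
9 = 9×1 + 0  (stop)
So 618/83 = [7; 2, 4, 9].

[7; 2, 4, 9]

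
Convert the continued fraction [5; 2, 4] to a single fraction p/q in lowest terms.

49/9

Using pₖ = aₖpₖ₋₁ + pₖ₋₂ and qₖ = aₖqₖ₋₁ + qₖ₋₂:
  k=0: a=5, p=5, q=1
  k=1: a=2, p=11, q=2
  k=2: a=4, p=49, q=9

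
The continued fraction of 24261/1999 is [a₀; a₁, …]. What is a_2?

3

24261 = 12·1999 + 273   →  a_0 = 12
1999 = 7·273 + 88   →  a_1 = 7
273 = 3·88 + 9   →  a_2 = 3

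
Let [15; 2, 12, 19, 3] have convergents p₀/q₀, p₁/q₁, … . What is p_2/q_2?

Using pₖ = aₖpₖ₋₁ + pₖ₋₂, qₖ = aₖqₖ₋₁ + qₖ₋₂ (with p₋₁=1, p₋₂=0, q₋₁=0, q₋₂=1):
  k=0: a=15, p=15, q=1
  k=1: a=2, p=31, q=2
  k=2: a=12, p=387, q=25

387/25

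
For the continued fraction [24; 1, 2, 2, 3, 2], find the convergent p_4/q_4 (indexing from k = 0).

Using pₖ = aₖpₖ₋₁ + pₖ₋₂, qₖ = aₖqₖ₋₁ + qₖ₋₂ (with p₋₁=1, p₋₂=0, q₋₁=0, q₋₂=1):
  k=0: a=24, p=24, q=1
  k=1: a=1, p=25, q=1
  k=2: a=2, p=74, q=3
  k=3: a=2, p=173, q=7
  k=4: a=3, p=593, q=24

593/24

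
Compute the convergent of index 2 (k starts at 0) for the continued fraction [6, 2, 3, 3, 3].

45/7

Using pₖ = aₖpₖ₋₁ + pₖ₋₂, qₖ = aₖqₖ₋₁ + qₖ₋₂ (with p₋₁=1, p₋₂=0, q₋₁=0, q₋₂=1):
  k=0: a=6, p=6, q=1
  k=1: a=2, p=13, q=2
  k=2: a=3, p=45, q=7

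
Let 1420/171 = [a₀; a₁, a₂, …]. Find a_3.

2

1420 = 8·171 + 52   →  a_0 = 8
171 = 3·52 + 15   →  a_1 = 3
52 = 3·15 + 7   →  a_2 = 3
15 = 2·7 + 1   →  a_3 = 2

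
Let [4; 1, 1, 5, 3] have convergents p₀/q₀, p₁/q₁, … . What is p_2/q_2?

Using pₖ = aₖpₖ₋₁ + pₖ₋₂, qₖ = aₖqₖ₋₁ + qₖ₋₂ (with p₋₁=1, p₋₂=0, q₋₁=0, q₋₂=1):
  k=0: a=4, p=4, q=1
  k=1: a=1, p=5, q=1
  k=2: a=1, p=9, q=2

9/2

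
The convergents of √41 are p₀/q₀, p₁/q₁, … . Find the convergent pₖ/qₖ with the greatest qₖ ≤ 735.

√41 = [6; 2, 2, 12, …] (period length 3).
Convergents:
  p_0/q_0 = 6/1
  p_1/q_1 = 13/2
  p_2/q_2 = 32/5
  p_3/q_3 = 397/62
  p_4/q_4 = 826/129
  p_5/q_5 = 2049/320
  p_6/q_6 = 25414/3969
q_5 = 320 ≤ 735 < 3969 = q_6, so the answer is 2049/320.

2049/320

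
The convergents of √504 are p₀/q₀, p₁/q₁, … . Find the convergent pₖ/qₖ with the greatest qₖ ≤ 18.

√504 = [22; 2, 4, 2, 44, …] (period length 4).
Convergents:
  p_0/q_0 = 22/1
  p_1/q_1 = 45/2
  p_2/q_2 = 202/9
  p_3/q_3 = 449/20
q_2 = 9 ≤ 18 < 20 = q_3, so the answer is 202/9.

202/9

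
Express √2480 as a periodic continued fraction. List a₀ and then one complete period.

[49; 1, 3, 1, 98]

a₀ = ⌊√2480⌋ = 49.
With m₀=0, d₀=1 and mₖ₊₁ = dₖaₖ − mₖ, dₖ₊₁ = (n − mₖ₊₁²)/dₖ, aₖ₊₁ = ⌊(a₀+mₖ₊₁)/dₖ₊₁⌋:
  k=1: m=49, d=79, a=1
  k=2: m=30, d=20, a=3
  k=3: m=30, d=79, a=1
  k=4: m=49, d=1, a=98
d=1 and a=2a₀=98 at k=4, so the next step gives (m, d) = (49, 79) again — its k=1 value — and the period has length 4.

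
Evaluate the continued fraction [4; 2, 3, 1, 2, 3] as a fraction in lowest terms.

373/84

Using pₖ = aₖpₖ₋₁ + pₖ₋₂ and qₖ = aₖqₖ₋₁ + qₖ₋₂:
  k=0: a=4, p=4, q=1
  k=1: a=2, p=9, q=2
  k=2: a=3, p=31, q=7
  k=3: a=1, p=40, q=9
  k=4: a=2, p=111, q=25
  k=5: a=3, p=373, q=84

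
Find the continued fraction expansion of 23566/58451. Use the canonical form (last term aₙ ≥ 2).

23566 = 0×58451 + 23566
58451 = 2×23566 + 11319
23566 = 2×11319 + 928
11319 = 12×928 + 183
928 = 5×183 + 13
183 = 14×13 + 1
13 = 13×1 + 0  (stop)
So 23566/58451 = [0; 2, 2, 12, 5, 14, 13].

[0; 2, 2, 12, 5, 14, 13]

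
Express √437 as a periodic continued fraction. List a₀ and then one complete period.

[20; 1, 9, 2, 9, 1, 40]

a₀ = ⌊√437⌋ = 20.
With m₀=0, d₀=1 and mₖ₊₁ = dₖaₖ − mₖ, dₖ₊₁ = (n − mₖ₊₁²)/dₖ, aₖ₊₁ = ⌊(a₀+mₖ₊₁)/dₖ₊₁⌋:
  k=1: m=20, d=37, a=1
  k=2: m=17, d=4, a=9
  k=3: m=19, d=19, a=2
  k=4: m=19, d=4, a=9
  k=5: m=17, d=37, a=1
  k=6: m=20, d=1, a=40
d=1 and a=2a₀=40 at k=6, so the next step gives (m, d) = (20, 37) again — its k=1 value — and the period has length 6.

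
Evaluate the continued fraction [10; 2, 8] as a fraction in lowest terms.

178/17

Using pₖ = aₖpₖ₋₁ + pₖ₋₂ and qₖ = aₖqₖ₋₁ + qₖ₋₂:
  k=0: a=10, p=10, q=1
  k=1: a=2, p=21, q=2
  k=2: a=8, p=178, q=17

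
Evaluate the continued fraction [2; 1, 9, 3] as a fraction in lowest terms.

90/31

Fold from the inside: start with 3/1.
  9 + 1/3 = 28/3
  1 + 3/28 = 31/28
  2 + 28/31 = 90/31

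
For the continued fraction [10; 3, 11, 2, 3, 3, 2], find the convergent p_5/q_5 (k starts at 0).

8383/812

Using pₖ = aₖpₖ₋₁ + pₖ₋₂, qₖ = aₖqₖ₋₁ + qₖ₋₂ (with p₋₁=1, p₋₂=0, q₋₁=0, q₋₂=1):
  k=0: a=10, p=10, q=1
  k=1: a=3, p=31, q=3
  k=2: a=11, p=351, q=34
  k=3: a=2, p=733, q=71
  k=4: a=3, p=2550, q=247
  k=5: a=3, p=8383, q=812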